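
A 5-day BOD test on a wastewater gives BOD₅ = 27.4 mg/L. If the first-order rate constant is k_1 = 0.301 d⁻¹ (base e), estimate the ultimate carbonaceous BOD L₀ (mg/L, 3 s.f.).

BOD₅ = L₀(1 − e^(−5k_1)) ⇒ L₀ = BOD₅ / (1 − e^(−5×0.301))
= 27.4 / (1 − 0.2220) = 27.4 / 0.7780 = 35.22 mg/L.

L₀ ≈ 35.2 mg/L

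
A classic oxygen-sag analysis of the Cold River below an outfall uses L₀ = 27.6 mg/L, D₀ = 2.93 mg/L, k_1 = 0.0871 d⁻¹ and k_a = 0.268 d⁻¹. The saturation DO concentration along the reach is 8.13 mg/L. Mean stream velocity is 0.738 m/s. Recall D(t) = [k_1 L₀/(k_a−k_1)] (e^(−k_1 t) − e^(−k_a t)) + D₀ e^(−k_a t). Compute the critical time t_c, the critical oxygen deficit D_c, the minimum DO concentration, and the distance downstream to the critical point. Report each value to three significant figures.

With k_a/k_1 = 3.077 and 1 − D₀(k_a−k_1)/(k_1 L₀) = 0.7795,
t_c = ln(3.077 × 0.7795) / (0.268 − 0.0871) = ln(2.399) / 0.1809 = 0.8748/0.1809 = 4.836 d.
L(t_c) = L₀ e^(−k_1 t_c) = 27.6 × 0.6562 = 18.11 mg/L, and at the critical point k_a D_c = k_1 L, so D_c = (0.0871/0.268) × 18.11 = 5.887 mg/L.
Minimum DO = C_s − D_c = 8.13 − 5.887 = 2.243 mg/L.
x_c = v t_c = 0.738 m/s × 4.836 d × 86400 s/d = 308400 m ≈ 308 km.

t_c ≈ 4.84 d; D_c ≈ 5.89 mg/L; min DO ≈ 2.24 mg/L; x_c ≈ 308 km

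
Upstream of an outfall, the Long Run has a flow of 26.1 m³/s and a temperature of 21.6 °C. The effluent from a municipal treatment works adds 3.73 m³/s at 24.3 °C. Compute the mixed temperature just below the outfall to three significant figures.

21.9 °C

Flow-weighted mixing: C = (Q_r C_r + Q_w C_w)/(Q_r + Q_w)
= (26.1×21.6 + 3.73×24.3)/(26.1 + 3.73) = 654.4/29.83 = 21.94 °C.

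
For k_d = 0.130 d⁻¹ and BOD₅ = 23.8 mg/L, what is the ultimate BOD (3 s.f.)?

BOD₅ = L₀(1 − e^(−5k_d)) ⇒ L₀ = BOD₅ / (1 − e^(−5×0.130))
= 23.8 / (1 − 0.5220) = 23.8 / 0.4780 = 49.80 mg/L.

L₀ ≈ 49.8 mg/L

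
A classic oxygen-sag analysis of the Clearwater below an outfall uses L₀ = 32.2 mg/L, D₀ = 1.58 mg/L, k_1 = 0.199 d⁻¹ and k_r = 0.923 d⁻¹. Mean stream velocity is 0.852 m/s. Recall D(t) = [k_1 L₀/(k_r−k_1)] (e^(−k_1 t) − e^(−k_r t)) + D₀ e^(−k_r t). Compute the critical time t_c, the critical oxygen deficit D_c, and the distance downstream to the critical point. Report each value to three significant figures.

t_c = [1/(k_r−k_1)] ln[(k_r/k_1)(1 − D₀(k_r−k_1)/(k_1 L₀))]
= [1/(0.923−0.199)] ln[(0.923/0.199)(1 − 1.58×0.7240/(0.199×32.2))]
= (1/0.7240) ln[4.638 × 0.8215] = 1.381 × ln(3.810) = 1.381 × 1.338 = 1.848 d.
D_c = (k_1/k_r) L₀ e^(−k_1 t_c) = (0.199/0.923) × 32.2 × e^(−0.199×1.848) = 0.2156 × 32.2 × 0.6923 = 4.806 mg/L.
x_c = v t_c = 0.852 m/s × 1.848 d × 86400 s/d = 136000 m ≈ 136 km.

t_c ≈ 1.85 d; D_c ≈ 4.81 mg/L; x_c ≈ 136 km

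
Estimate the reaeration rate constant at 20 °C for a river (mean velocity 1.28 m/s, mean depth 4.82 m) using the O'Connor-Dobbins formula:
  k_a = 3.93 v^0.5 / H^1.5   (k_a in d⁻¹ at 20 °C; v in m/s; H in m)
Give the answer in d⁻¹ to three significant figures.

k_a = 3.93 × 1.28^0.5 / 4.82^1.5 = 3.93 × 1.131 / 10.58 = 0.4202 d⁻¹.

k_a ≈ 0.420 d⁻¹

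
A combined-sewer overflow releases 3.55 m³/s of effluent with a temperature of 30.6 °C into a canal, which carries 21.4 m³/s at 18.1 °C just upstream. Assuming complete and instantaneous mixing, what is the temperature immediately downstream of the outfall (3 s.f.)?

Flow-weighted mixing: C = (Q_r C_r + Q_w C_w)/(Q_r + Q_w)
= (21.4×18.1 + 3.55×30.6)/(21.4 + 3.55) = 496.0/24.95 = 19.88 °C.

19.9 °C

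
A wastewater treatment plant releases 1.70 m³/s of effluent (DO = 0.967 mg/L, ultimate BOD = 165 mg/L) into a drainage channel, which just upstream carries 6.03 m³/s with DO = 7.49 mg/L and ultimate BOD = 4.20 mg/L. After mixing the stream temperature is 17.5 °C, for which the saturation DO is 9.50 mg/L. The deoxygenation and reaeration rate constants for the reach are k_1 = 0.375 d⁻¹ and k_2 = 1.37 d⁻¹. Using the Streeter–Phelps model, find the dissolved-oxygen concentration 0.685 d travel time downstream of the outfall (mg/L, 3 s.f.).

Mixed DO = (6.03×7.49 + 1.70×0.967)/(6.03+1.70) = 46.81/7.730 = 6.055 mg/L.
Mixed L₀ = (6.03×4.20 + 1.70×165)/(7.730) = 305.8/7.730 = 39.56 mg/L.
Initial deficit D₀ = C_s − DO₀ = 9.50 − 6.055 = 3.445 mg/L.
D(0.685) = [0.375×39.56/(1.37−0.375)](e^(−0.375×0.685) − e^(−1.37×0.685)) + 3.445 e^(−1.37×0.685)
= 14.91 × (0.7735 − 0.3912) + 3.445 × 0.3912 = 7.047 mg/L.
DO = 9.50 − 7.047 = 2.453 mg/L.

DO ≈ 2.45 mg/L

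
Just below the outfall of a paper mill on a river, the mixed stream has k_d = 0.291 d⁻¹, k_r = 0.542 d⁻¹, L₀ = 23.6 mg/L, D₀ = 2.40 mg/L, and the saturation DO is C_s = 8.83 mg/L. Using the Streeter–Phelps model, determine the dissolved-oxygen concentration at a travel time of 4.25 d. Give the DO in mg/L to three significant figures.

DO ≈ 3.38 mg/L

k_d L₀/(k_r−k_d) = 0.291×23.6/(0.542−0.291) = 6.868/0.2510 = 27.36 mg/L.
e^(−k_d t) = e^(−0.291×4.250) = 0.2903; e^(−k_r t) = e^(−0.542×4.250) = 0.09991.
D = 27.36 × (0.2903 − 0.09991) + 2.40 × 0.09991 = 5.210 + 0.2398 = 5.450 mg/L.
DO = C_s − D = 8.83 − 5.450 = 3.380 mg/L.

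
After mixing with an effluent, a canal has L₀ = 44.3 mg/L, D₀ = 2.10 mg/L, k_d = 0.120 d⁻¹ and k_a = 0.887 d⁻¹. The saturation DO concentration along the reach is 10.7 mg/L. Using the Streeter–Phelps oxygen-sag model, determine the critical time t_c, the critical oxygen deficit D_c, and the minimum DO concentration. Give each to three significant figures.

t_c ≈ 2.14 d; D_c ≈ 4.64 mg/L; min DO ≈ 6.06 mg/L

t_c = [1/(k_a−k_d)] ln[(k_a/k_d)(1 − D₀(k_a−k_d)/(k_d L₀))]
= [1/(0.887−0.120)] ln[(0.887/0.120)(1 − 2.10×0.7670/(0.120×44.3))]
= (1/0.7670) ln[7.392 × 0.6970] = 1.304 × ln(5.152) = 1.304 × 1.639 = 2.137 d.
D_c = (k_d/k_a) L₀ e^(−k_d t_c) = (0.120/0.887) × 44.3 × e^(−0.120×2.137) = 0.1353 × 44.3 × 0.7738 = 4.637 mg/L.
Minimum DO = C_s − D_c = 10.7 − 4.637 = 6.063 mg/L.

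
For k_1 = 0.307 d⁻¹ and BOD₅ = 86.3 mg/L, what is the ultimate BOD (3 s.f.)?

BOD₅ = L₀(1 − e^(−5k_1)) ⇒ L₀ = BOD₅ / (1 − e^(−5×0.307))
= 86.3 / (1 − 0.2155) = 86.3 / 0.7845 = 110.0 mg/L.

L₀ ≈ 110 mg/L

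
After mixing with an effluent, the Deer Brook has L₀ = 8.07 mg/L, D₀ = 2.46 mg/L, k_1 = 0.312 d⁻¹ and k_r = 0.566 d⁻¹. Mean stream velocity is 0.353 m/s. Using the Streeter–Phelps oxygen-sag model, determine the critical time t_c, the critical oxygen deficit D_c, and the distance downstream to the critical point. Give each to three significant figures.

t_c ≈ 1.22 d; D_c ≈ 3.04 mg/L; x_c ≈ 37.3 km

t_c = [1/(k_r−k_1)] ln[(k_r/k_1)(1 − D₀(k_r−k_1)/(k_1 L₀))]
= [1/(0.566−0.312)] ln[(0.566/0.312)(1 − 2.46×0.2540/(0.312×8.07))]
= (1/0.2540) ln[1.814 × 0.7518] = 3.937 × ln(1.364) = 3.937 × 0.3104 = 1.222 d.
D_c = (k_1/k_r) L₀ e^(−k_1 t_c) = (0.312/0.566) × 8.07 × e^(−0.312×1.222) = 0.5512 × 8.07 × 0.6830 = 3.038 mg/L.
x_c = v t_c = 0.353 m/s × 1.222 d × 86400 s/d = 37270 m ≈ 37.3 km.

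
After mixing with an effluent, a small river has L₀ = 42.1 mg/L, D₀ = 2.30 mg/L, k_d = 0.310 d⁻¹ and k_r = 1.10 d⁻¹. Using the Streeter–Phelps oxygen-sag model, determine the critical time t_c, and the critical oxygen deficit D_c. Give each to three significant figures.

t_c = [1/(k_r−k_d)] ln[(k_r/k_d)(1 − D₀(k_r−k_d)/(k_d L₀))]
= [1/(1.10−0.310)] ln[(1.10/0.310)(1 − 2.30×0.7900/(0.310×42.1))]
= (1/0.7900) ln[3.548 × 0.8608] = 1.266 × ln(3.054) = 1.266 × 1.117 = 1.413 d.
L(t_c) = L₀ e^(−k_d t_c) = 42.1 × 0.6452 = 27.16 mg/L, and at the critical point k_r D_c = k_d L, so D_c = (0.310/1.10) × 27.16 = 7.655 mg/L.

t_c ≈ 1.41 d; D_c ≈ 7.66 mg/L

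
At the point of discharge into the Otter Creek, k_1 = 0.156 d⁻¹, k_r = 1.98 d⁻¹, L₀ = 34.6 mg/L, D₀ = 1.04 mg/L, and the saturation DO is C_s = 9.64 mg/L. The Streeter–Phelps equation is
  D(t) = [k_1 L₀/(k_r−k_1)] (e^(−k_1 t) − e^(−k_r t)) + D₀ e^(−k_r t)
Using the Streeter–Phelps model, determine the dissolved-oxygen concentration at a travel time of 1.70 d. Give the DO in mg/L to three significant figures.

DO ≈ 7.44 mg/L

k_1 L₀/(k_r−k_1) = 0.156×34.6/(1.98−0.156) = 5.398/1.824 = 2.959 mg/L.
e^(−k_1 t) = e^(−0.156×1.700) = 0.7671; e^(−k_r t) = e^(−1.98×1.700) = 0.03453.
D = 2.959 × (0.7671 − 0.03453) + 1.04 × 0.03453 = 2.168 + 0.03591 = 2.204 mg/L.
DO = C_s − D = 9.64 − 2.204 = 7.436 mg/L.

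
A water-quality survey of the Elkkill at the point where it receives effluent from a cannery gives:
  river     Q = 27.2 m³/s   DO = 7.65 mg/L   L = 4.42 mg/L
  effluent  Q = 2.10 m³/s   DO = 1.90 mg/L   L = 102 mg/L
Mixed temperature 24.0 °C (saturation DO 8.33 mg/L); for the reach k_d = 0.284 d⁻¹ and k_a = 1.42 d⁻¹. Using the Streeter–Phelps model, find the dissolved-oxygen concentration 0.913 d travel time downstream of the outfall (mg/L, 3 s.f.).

DO ≈ 6.61 mg/L

Mixed DO = (27.2×7.65 + 2.10×1.90)/(27.2+2.10) = 212.1/29.30 = 7.238 mg/L.
Mixed L₀ = (27.2×4.42 + 2.10×102)/(29.30) = 334.4/29.30 = 11.41 mg/L.
Initial deficit D₀ = C_s − DO₀ = 8.33 − 7.238 = 1.092 mg/L.
D(0.913) = [0.284×11.41/(1.42−0.284)](e^(−0.284×0.913) − e^(−1.42×0.913)) + 1.092 e^(−1.42×0.913)
= 2.853 × (0.7716 − 0.2735) + 1.092 × 0.2735 = 1.720 mg/L.
DO = 8.33 − 1.720 = 6.610 mg/L.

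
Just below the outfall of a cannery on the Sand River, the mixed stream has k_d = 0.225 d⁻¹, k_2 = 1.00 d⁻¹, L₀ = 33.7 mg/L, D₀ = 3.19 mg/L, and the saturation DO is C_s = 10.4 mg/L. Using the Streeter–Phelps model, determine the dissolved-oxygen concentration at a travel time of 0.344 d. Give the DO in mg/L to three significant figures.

k_d L₀/(k_2−k_d) = 0.225×33.7/(1.00−0.225) = 7.583/0.7750 = 9.784 mg/L.
e^(−k_d t) = e^(−0.225×0.3440) = 0.9255; e^(−k_2 t) = e^(−1.00×0.3440) = 0.7089.
D = 9.784 × (0.9255 − 0.7089) + 3.19 × 0.7089 = 2.119 + 2.261 = 4.381 mg/L.
DO = C_s − D = 10.4 − 4.381 = 6.019 mg/L.

DO ≈ 6.02 mg/L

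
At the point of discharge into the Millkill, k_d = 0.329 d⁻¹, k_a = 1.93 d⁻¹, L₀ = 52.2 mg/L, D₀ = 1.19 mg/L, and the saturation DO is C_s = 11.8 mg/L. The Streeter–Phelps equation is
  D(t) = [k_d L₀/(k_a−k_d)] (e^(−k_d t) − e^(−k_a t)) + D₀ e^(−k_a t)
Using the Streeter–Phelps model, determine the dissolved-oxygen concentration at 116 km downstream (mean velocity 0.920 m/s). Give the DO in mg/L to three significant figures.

Travel time t = x/v = 116 km / (0.920 m/s) = 116000 m / 0.920 m/s = 126100 s = 1.459 d.
k_d L₀/(k_a−k_d) = 0.329×52.2/(1.93−0.329) = 17.17/1.601 = 10.73 mg/L.
e^(−k_d t) = e^(−0.329×1.459) = 0.6187; e^(−k_a t) = e^(−1.93×1.459) = 0.05981.
D = 10.73 × (0.6187 − 0.05981) + 1.19 × 0.05981 = 5.995 + 0.07118 = 6.066 mg/L.
DO = C_s − D = 11.8 − 6.066 = 5.734 mg/L.

DO ≈ 5.73 mg/L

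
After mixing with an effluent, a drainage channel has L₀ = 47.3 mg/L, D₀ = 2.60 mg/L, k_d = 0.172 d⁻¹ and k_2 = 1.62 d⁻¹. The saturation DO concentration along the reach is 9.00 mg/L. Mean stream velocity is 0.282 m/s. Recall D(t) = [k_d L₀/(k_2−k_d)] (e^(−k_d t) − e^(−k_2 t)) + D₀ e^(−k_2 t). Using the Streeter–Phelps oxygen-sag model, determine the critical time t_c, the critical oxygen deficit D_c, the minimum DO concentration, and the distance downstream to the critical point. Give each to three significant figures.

With k_2/k_d = 9.419 and 1 − D₀(k_2−k_d)/(k_d L₀) = 0.5372,
t_c = ln(9.419 × 0.5372) / (1.62 − 0.172) = ln(5.060) / 1.448 = 1.621/1.448 = 1.120 d.
D_c = (k_d/k_2) L₀ e^(−k_d t_c) = (0.172/1.62) × 47.3 × e^(−0.172×1.120) = 0.1062 × 47.3 × 0.8248 = 4.142 mg/L.
Minimum DO = C_s − D_c = 9.00 − 4.142 = 4.858 mg/L.
x_c = v t_c = 0.282 m/s × 1.120 d × 86400 s/d = 27280 m ≈ 27.3 km.

t_c ≈ 1.12 d; D_c ≈ 4.14 mg/L; min DO ≈ 4.86 mg/L; x_c ≈ 27.3 km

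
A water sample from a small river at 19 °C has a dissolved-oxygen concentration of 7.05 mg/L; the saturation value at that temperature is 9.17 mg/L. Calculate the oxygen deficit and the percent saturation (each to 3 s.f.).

D = C_s − C = 9.17 − 7.05 = 2.12 mg/L.
% saturation = 7.05/9.17 × 100 = 76.9 %.

D ≈ 2.12 mg/L; 76.9 % saturation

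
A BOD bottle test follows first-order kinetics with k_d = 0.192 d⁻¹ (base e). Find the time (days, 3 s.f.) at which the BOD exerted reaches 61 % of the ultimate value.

y/L₀ = 1 − e^(−k_d t) = 0.61 ⇒ e^(−k_d t) = 0.390
t = −ln(0.390) / 0.192 = 0.9416 / 0.192 = 4.904 d.

t ≈ 4.90 d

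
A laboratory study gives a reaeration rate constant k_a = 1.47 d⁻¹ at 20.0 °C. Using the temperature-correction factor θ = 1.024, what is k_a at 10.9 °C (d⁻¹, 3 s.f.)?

k_a(T₂) = k_a(T₁) · θ^(T₂−T₁) = 1.47 × 1.024^(10.9−20.0)
= 1.47 × 1.024^-9.10 = 1.47 × 0.8059 = 1.185 d⁻¹.

k_a ≈ 1.18 d⁻¹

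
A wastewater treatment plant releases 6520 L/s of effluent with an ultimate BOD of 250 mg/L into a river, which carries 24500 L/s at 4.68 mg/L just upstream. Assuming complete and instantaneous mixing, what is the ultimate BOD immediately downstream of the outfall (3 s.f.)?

Flow-weighted mixing: C = (Q_r C_r + Q_w C_w)/(Q_r + Q_w)
= (24500×4.68 + 6520×250)/(24500 + 6520) = 1.745×10^6/31020 = 56.24 mg/L.

56.2 mg/L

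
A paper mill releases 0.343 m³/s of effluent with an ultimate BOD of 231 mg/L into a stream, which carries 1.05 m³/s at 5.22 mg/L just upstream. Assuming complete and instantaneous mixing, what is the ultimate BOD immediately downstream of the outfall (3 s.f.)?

60.8 mg/L

Flow-weighted mixing: C = (Q_r C_r + Q_w C_w)/(Q_r + Q_w)
= (1.05×5.22 + 0.343×231)/(1.05 + 0.343) = 84.71/1.393 = 60.81 mg/L.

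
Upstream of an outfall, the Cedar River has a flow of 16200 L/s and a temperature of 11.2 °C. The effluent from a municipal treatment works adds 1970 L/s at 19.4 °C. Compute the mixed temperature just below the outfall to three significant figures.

12.1 °C

Flow-weighted mixing: C = (Q_r C_r + Q_w C_w)/(Q_r + Q_w)
= (16200×11.2 + 1970×19.4)/(16200 + 1970) = 219700/18170 = 12.09 °C.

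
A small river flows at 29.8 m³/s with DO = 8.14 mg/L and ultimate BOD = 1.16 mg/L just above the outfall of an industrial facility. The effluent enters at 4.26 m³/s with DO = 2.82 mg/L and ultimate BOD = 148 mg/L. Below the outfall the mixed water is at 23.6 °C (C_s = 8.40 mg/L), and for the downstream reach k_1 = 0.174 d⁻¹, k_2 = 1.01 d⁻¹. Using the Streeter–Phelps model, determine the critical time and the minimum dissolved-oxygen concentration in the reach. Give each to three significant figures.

t_c ≈ 1.79 d; minimum DO ≈ 5.94 mg/L

Mixed DO = (29.8×8.14 + 4.26×2.82)/(29.8+4.26) = 254.6/34.06 = 7.475 mg/L.
Mixed L₀ = (29.8×1.16 + 4.26×148)/(34.06) = 665.0/34.06 = 19.53 mg/L.
Initial deficit D₀ = C_s − DO₀ = 8.40 − 7.475 = 0.9254 mg/L.
t_c = (1/0.8360) ln[(1.01/0.174)(1 − 0.9254×0.8360/(0.174×19.53))] = 1.196 × ln(4.483) = 1.795 d.
D_c = (0.174/1.01) × 19.53 × e^(−0.174×1.795) = 0.1723 × 19.53 × 0.7318 = 2.462 mg/L.
Minimum DO = 8.40 − 2.462 = 5.938 mg/L.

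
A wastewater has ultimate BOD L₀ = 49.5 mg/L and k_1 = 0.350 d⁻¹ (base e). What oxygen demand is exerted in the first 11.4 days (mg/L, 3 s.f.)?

y_t = L₀(1 − e^(−k_1 t)) = 49.5 × (1 − e^(−0.350×11.4))
= 49.5 × (1 − 0.01850) = 49.5 × 0.9815 = 48.58 mg/L.

y ≈ 48.6 mg/L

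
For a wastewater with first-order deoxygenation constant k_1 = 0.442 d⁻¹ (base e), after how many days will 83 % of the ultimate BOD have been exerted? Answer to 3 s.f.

t ≈ 4.01 d

y/L₀ = 1 − e^(−k_1 t) = 0.83 ⇒ e^(−k_1 t) = 0.170
t = −ln(0.170) / 0.442 = 1.772 / 0.442 = 4.009 d.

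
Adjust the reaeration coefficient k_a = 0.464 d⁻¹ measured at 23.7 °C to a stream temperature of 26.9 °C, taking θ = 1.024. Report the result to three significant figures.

k_a ≈ 0.501 d⁻¹

k_a(T₂) = k_a(T₁) · θ^(T₂−T₁) = 0.464 × 1.024^(26.9−23.7)
= 0.464 × 1.024^3.20 = 0.464 × 1.079 = 0.5006 d⁻¹.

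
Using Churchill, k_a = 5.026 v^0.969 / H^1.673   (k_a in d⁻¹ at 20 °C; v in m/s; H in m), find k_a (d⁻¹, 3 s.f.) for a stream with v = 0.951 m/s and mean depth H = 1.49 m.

k_a = 5.026 × 0.951^0.969 / 1.49^1.673 = 5.026 × 0.9525 / 1.949 = 2.457 d⁻¹.

k_a ≈ 2.46 d⁻¹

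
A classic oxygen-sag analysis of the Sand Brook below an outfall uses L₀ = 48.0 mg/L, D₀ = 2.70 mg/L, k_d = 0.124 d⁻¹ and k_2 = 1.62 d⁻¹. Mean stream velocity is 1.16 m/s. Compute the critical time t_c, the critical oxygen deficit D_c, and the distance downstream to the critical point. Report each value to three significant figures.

t_c ≈ 0.959 d; D_c ≈ 3.26 mg/L; x_c ≈ 96.1 km

At the critical point dD/dt = 0, so k_d L₀ e^(−k_d t) = k_2 D. Substituting D(t) from the Streeter–Phelps equation and solving for t gives
t_c = ln[(k_2/k_d)(1 − D₀(k_2−k_d)/(k_d L₀))] / (k_2−k_d).
Here k_2−k_d = 1.496 d⁻¹ and 1 − D₀(k_2−k_d)/(k_d L₀) = 1 − 2.70×1.496/(0.124×48.0) = 0.3214, so
t_c = ln(13.06 × 0.3214) / 1.496 = 1.435 / 1.496 = 0.9591 d.
L(t_c) = L₀ e^(−k_d t_c) = 48.0 × 0.8879 = 42.62 mg/L, and at the critical point k_2 D_c = k_d L, so D_c = (0.124/1.62) × 42.62 = 3.262 mg/L.
x_c = v t_c = 1.16 m/s × 0.9591 d × 86400 s/d = 96120 m ≈ 96.1 km.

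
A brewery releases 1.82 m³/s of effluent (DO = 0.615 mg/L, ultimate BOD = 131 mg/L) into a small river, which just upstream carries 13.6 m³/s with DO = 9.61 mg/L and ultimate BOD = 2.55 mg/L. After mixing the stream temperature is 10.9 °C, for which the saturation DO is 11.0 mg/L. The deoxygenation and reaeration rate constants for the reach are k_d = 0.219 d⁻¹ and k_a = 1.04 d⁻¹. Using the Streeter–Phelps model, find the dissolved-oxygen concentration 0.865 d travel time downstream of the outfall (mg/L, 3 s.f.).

Mixed DO = (13.6×9.61 + 1.82×0.615)/(13.6+1.82) = 131.8/15.42 = 8.548 mg/L.
Mixed L₀ = (13.6×2.55 + 1.82×131)/(15.42) = 273.1/15.42 = 17.71 mg/L.
Initial deficit D₀ = C_s − DO₀ = 11.0 − 8.548 = 2.452 mg/L.
D(0.865) = [0.219×17.71/(1.04−0.219)](e^(−0.219×0.865) − e^(−1.04×0.865)) + 2.452 e^(−1.04×0.865)
= 4.724 × (0.8274 − 0.4067) + 2.452 × 0.4067 = 2.985 mg/L.
DO = 11.0 − 2.985 = 8.015 mg/L.

DO ≈ 8.02 mg/L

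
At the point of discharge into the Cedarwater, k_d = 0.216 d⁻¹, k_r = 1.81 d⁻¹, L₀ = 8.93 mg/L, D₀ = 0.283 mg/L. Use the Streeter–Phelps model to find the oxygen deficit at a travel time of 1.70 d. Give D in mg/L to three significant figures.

D ≈ 0.795 mg/L

k_d L₀/(k_r−k_d) = 0.216×8.93/(1.81−0.216) = 1.929/1.594 = 1.210 mg/L.
e^(−k_d t) = e^(−0.216×1.700) = 0.6927; e^(−k_r t) = e^(−1.81×1.700) = 0.04610.
D = 1.210 × (0.6927 − 0.04610) + 0.283 × 0.04610 = 0.7824 + 0.01305 = 0.7955 mg/L.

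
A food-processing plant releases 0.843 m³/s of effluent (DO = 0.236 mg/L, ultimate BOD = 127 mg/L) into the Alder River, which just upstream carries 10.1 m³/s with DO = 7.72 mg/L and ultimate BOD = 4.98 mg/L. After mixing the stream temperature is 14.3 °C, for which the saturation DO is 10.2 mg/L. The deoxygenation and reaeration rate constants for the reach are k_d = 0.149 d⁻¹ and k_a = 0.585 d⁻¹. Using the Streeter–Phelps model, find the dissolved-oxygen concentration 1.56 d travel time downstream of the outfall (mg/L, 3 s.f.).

DO ≈ 7.05 mg/L

Mixed DO = (10.1×7.72 + 0.843×0.236)/(10.1+0.843) = 78.17/10.94 = 7.143 mg/L.
Mixed L₀ = (10.1×4.98 + 0.843×127)/(10.94) = 157.4/10.94 = 14.38 mg/L.
Initial deficit D₀ = C_s − DO₀ = 10.2 − 7.143 = 3.057 mg/L.
D(1.56) = [0.149×14.38/(0.585−0.149)](e^(−0.149×1.56) − e^(−0.585×1.56)) + 3.057 e^(−0.585×1.56)
= 4.914 × (0.7926 − 0.4015) + 3.057 × 0.4015 = 3.149 mg/L.
DO = 10.2 − 3.149 = 7.051 mg/L.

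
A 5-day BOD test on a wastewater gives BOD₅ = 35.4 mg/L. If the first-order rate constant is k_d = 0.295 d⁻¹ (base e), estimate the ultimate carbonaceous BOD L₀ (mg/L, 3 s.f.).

L₀ ≈ 45.9 mg/L

BOD₅ = L₀(1 − e^(−5k_d)) ⇒ L₀ = BOD₅ / (1 − e^(−5×0.295))
= 35.4 / (1 − 0.2288) = 35.4 / 0.7712 = 45.90 mg/L.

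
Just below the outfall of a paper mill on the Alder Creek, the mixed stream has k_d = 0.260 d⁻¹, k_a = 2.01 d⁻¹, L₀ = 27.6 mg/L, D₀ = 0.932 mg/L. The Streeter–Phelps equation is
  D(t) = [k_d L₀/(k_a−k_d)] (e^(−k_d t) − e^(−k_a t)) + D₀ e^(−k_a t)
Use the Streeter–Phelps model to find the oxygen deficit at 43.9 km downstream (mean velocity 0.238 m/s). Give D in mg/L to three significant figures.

D ≈ 2.31 mg/L

Travel time t = x/v = 43.9 km / (0.238 m/s) = 43900 m / 0.238 m/s = 184500 s = 2.135 d.
k_d L₀/(k_a−k_d) = 0.260×27.6/(2.01−0.260) = 7.176/1.750 = 4.101 mg/L.
e^(−k_d t) = e^(−0.260×2.135) = 0.5740; e^(−k_a t) = e^(−2.01×2.135) = 0.01369.
D = 4.101 × (0.5740 − 0.01369) + 0.932 × 0.01369 = 2.298 + 0.01276 = 2.310 mg/L.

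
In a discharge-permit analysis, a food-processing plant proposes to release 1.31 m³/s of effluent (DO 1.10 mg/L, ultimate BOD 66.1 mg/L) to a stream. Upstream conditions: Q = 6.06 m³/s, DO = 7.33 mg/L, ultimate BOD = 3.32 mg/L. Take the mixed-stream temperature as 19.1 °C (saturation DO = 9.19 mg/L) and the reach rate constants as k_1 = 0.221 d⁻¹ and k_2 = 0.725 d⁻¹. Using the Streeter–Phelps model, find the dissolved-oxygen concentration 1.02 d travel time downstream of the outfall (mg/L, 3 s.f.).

DO ≈ 5.74 mg/L

Mixed DO = (6.06×7.33 + 1.31×1.10)/(6.06+1.31) = 45.86/7.370 = 6.223 mg/L.
Mixed L₀ = (6.06×3.32 + 1.31×66.1)/(7.370) = 106.7/7.370 = 14.48 mg/L.
Initial deficit D₀ = C_s − DO₀ = 9.19 − 6.223 = 2.967 mg/L.
D(1.02) = [0.221×14.48/(0.725−0.221)](e^(−0.221×1.02) − e^(−0.725×1.02)) + 2.967 e^(−0.725×1.02)
= 6.349 × (0.7982 − 0.4774) + 2.967 × 0.4774 = 3.453 mg/L.
DO = 9.19 − 3.453 = 5.737 mg/L.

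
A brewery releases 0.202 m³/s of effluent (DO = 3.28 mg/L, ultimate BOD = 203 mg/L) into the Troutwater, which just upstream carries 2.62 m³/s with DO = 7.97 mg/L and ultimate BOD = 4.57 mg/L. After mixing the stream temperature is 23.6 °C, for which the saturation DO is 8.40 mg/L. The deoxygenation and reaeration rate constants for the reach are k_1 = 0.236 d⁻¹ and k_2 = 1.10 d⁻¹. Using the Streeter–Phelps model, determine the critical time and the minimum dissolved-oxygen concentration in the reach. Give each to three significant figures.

Mixed DO = (2.62×7.97 + 0.202×3.28)/(2.62+0.202) = 21.54/2.822 = 7.634 mg/L.
Mixed L₀ = (2.62×4.57 + 0.202×203)/(2.822) = 52.98/2.822 = 18.77 mg/L.
Initial deficit D₀ = C_s − DO₀ = 8.40 − 7.634 = 0.7657 mg/L.
t_c = (1/0.8640) ln[(1.10/0.236)(1 − 0.7657×0.8640/(0.236×18.77))] = 1.157 × ln(3.965) = 1.594 d.
D_c = (0.236/1.10) × 18.77 × e^(−0.236×1.594) = 0.2145 × 18.77 × 0.6864 = 2.765 mg/L.
Minimum DO = 8.40 − 2.765 = 5.635 mg/L.

t_c ≈ 1.59 d; minimum DO ≈ 5.64 mg/L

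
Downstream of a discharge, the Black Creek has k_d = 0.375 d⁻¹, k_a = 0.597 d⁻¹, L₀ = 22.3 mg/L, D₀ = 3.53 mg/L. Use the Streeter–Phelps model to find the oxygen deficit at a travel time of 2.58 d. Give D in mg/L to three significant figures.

D ≈ 7.00 mg/L

k_d L₀/(k_a−k_d) = 0.375×22.3/(0.597−0.375) = 8.363/0.2220 = 37.67 mg/L.
e^(−k_d t) = e^(−0.375×2.580) = 0.3800; e^(−k_a t) = e^(−0.597×2.580) = 0.2143.
D = 37.67 × (0.3800 − 0.2143) + 3.53 × 0.2143 = 6.242 + 0.7566 = 6.999 mg/L.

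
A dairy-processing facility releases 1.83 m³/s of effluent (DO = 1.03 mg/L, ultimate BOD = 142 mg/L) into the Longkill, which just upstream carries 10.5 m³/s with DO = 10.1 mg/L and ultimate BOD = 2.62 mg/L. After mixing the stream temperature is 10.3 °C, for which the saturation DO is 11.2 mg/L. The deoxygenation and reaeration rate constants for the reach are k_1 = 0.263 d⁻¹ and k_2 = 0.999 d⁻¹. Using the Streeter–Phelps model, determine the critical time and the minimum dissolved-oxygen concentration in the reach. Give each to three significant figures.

Mixed DO = (10.5×10.1 + 1.83×1.03)/(10.5+1.83) = 107.9/12.33 = 8.754 mg/L.
Mixed L₀ = (10.5×2.62 + 1.83×142)/(12.33) = 287.4/12.33 = 23.31 mg/L.
Initial deficit D₀ = C_s − DO₀ = 11.2 − 8.754 = 2.446 mg/L.
t_c = (1/0.7360) ln[(0.999/0.263)(1 − 2.446×0.7360/(0.263×23.31))] = 1.359 × ln(2.683) = 1.341 d.
D_c = (0.263/0.999) × 23.31 × e^(−0.263×1.341) = 0.2633 × 23.31 × 0.7028 = 4.312 mg/L.
Minimum DO = 11.2 − 4.312 = 6.888 mg/L.

t_c ≈ 1.34 d; minimum DO ≈ 6.89 mg/L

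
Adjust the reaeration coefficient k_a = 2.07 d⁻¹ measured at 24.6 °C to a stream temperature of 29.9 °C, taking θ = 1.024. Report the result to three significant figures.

k_a(T₂) = k_a(T₁) · θ^(T₂−T₁) = 2.07 × 1.024^(29.9−24.6)
= 2.07 × 1.024^5.30 = 2.07 × 1.134 = 2.347 d⁻¹.

k_a ≈ 2.35 d⁻¹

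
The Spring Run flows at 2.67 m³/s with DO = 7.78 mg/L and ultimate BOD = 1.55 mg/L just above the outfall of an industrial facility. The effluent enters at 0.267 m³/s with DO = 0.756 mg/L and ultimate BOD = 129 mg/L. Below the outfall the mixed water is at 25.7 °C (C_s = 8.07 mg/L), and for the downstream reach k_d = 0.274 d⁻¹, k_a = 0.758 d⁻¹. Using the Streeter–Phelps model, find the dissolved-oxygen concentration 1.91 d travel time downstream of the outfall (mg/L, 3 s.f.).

Mixed DO = (2.67×7.78 + 0.267×0.756)/(2.67+0.267) = 20.97/2.937 = 7.141 mg/L.
Mixed L₀ = (2.67×1.55 + 0.267×129)/(2.937) = 38.58/2.937 = 13.14 mg/L.
Initial deficit D₀ = C_s − DO₀ = 8.07 − 7.141 = 0.9285 mg/L.
D(1.91) = [0.274×13.14/(0.758−0.274)](e^(−0.274×1.91) − e^(−0.758×1.91)) + 0.9285 e^(−0.758×1.91)
= 7.437 × (0.5925 − 0.2351) + 0.9285 × 0.2351 = 2.877 mg/L.
DO = 8.07 − 2.877 = 5.193 mg/L.

DO ≈ 5.19 mg/L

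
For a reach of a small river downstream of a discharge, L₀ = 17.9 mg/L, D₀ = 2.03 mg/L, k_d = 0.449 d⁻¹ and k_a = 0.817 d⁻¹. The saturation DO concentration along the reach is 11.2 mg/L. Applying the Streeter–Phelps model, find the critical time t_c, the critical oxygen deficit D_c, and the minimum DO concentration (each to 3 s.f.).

t_c = [1/(k_a−k_d)] ln[(k_a/k_d)(1 − D₀(k_a−k_d)/(k_d L₀))]
= [1/(0.817−0.449)] ln[(0.817/0.449)(1 − 2.03×0.3680/(0.449×17.9))]
= (1/0.3680) ln[1.820 × 0.9071] = 2.717 × ln(1.650) = 2.717 × 0.5011 = 1.362 d.
D_c = (k_d/k_a) L₀ e^(−k_d t_c) = (0.449/0.817) × 17.9 × e^(−0.449×1.362) = 0.5496 × 17.9 × 0.5426 = 5.338 mg/L.
Minimum DO = C_s − D_c = 11.2 − 5.338 = 5.862 mg/L.

t_c ≈ 1.36 d; D_c ≈ 5.34 mg/L; min DO ≈ 5.86 mg/L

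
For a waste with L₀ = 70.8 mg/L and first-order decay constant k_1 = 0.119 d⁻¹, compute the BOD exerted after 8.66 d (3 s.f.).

y ≈ 45.5 mg/L

y_t = L₀(1 − e^(−k_1 t)) = 70.8 × (1 − e^(−0.119×8.66))
= 70.8 × (1 − 0.3568) = 70.8 × 0.6432 = 45.54 mg/L.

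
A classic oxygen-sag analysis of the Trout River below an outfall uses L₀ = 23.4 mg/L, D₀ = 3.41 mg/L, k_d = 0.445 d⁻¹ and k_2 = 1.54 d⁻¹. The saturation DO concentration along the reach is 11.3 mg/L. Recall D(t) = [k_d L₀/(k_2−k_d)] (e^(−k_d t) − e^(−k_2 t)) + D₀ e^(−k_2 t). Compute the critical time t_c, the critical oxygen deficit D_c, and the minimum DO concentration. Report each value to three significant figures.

At the critical point dD/dt = 0, so k_d L₀ e^(−k_d t) = k_2 D. Substituting D(t) from the Streeter–Phelps equation and solving for t gives
t_c = ln[(k_2/k_d)(1 − D₀(k_2−k_d)/(k_d L₀))] / (k_2−k_d).
Here k_2−k_d = 1.095 d⁻¹ and 1 − D₀(k_2−k_d)/(k_d L₀) = 1 − 3.41×1.095/(0.445×23.4) = 0.6414, so
t_c = ln(3.461 × 0.6414) / 1.095 = 0.7974 / 1.095 = 0.7282 d.
D_c = (k_d/k_2) L₀ e^(−k_d t_c) = (0.445/1.54) × 23.4 × e^(−0.445×0.7282) = 0.2890 × 23.4 × 0.7232 = 4.890 mg/L.
Minimum DO = C_s − D_c = 11.3 − 4.890 = 6.410 mg/L.

t_c ≈ 0.728 d; D_c ≈ 4.89 mg/L; min DO ≈ 6.41 mg/L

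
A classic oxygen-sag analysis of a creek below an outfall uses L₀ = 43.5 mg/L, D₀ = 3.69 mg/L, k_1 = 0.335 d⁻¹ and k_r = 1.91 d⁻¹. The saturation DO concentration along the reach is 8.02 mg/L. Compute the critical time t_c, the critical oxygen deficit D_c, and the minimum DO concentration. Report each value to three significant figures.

t_c ≈ 0.782 d; D_c ≈ 5.87 mg/L; min DO ≈ 2.15 mg/L

With k_r/k_1 = 5.701 and 1 − D₀(k_r−k_1)/(k_1 L₀) = 0.6012,
t_c = ln(5.701 × 0.6012) / (1.91 − 0.335) = ln(3.428) / 1.575 = 1.232/1.575 = 0.7821 d.
D_c = (k_1/k_r) L₀ e^(−k_1 t_c) = (0.335/1.91) × 43.5 × e^(−0.335×0.7821) = 0.1754 × 43.5 × 0.7695 = 5.871 mg/L.
Minimum DO = C_s − D_c = 8.02 − 5.871 = 2.149 mg/L.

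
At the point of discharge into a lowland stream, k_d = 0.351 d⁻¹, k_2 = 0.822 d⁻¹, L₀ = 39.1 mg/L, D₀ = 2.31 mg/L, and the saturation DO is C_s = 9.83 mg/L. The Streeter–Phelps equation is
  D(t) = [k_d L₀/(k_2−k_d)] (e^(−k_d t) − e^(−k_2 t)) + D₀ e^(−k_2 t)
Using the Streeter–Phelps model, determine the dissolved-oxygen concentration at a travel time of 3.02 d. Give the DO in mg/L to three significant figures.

k_d L₀/(k_2−k_d) = 0.351×39.1/(0.822−0.351) = 13.72/0.4710 = 29.14 mg/L.
e^(−k_d t) = e^(−0.351×3.020) = 0.3464; e^(−k_2 t) = e^(−0.822×3.020) = 0.08354.
D = 29.14 × (0.3464 − 0.08354) + 2.31 × 0.08354 = 7.661 + 0.1930 = 7.854 mg/L.
DO = C_s − D = 9.83 − 7.854 = 1.976 mg/L.

DO ≈ 1.98 mg/L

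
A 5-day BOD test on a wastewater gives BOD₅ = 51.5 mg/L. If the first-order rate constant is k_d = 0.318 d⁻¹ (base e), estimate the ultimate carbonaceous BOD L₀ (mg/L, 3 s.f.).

L₀ ≈ 64.7 mg/L

BOD₅ = L₀(1 − e^(−5k_d)) ⇒ L₀ = BOD₅ / (1 − e^(−5×0.318))
= 51.5 / (1 − 0.2039) = 51.5 / 0.7961 = 64.69 mg/L.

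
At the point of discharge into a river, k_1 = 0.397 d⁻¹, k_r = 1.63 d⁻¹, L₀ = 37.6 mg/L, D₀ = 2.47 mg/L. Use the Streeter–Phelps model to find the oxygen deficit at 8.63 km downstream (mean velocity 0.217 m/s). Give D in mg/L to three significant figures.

D ≈ 5.53 mg/L

Travel time t = x/v = 8.63 km / (0.217 m/s) = 8630 m / 0.217 m/s = 39770 s = 0.4603 d.
k_1 L₀/(k_r−k_1) = 0.397×37.6/(1.63−0.397) = 14.93/1.233 = 12.11 mg/L.
e^(−k_1 t) = e^(−0.397×0.4603) = 0.8330; e^(−k_r t) = e^(−1.63×0.4603) = 0.4722.
D = 12.11 × (0.8330 − 0.4722) + 2.47 × 0.4722 = 4.367 + 1.166 = 5.534 mg/L.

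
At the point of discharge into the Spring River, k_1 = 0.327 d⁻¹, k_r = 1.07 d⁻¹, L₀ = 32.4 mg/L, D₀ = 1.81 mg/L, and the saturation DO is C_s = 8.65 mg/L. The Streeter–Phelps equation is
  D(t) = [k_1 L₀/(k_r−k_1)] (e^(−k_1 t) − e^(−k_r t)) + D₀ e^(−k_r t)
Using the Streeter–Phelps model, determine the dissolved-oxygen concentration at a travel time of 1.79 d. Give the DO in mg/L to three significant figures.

k_1 L₀/(k_r−k_1) = 0.327×32.4/(1.07−0.327) = 10.59/0.7430 = 14.26 mg/L.
e^(−k_1 t) = e^(−0.327×1.790) = 0.5569; e^(−k_r t) = e^(−1.07×1.790) = 0.1473.
D = 14.26 × (0.5569 − 0.1473) + 1.81 × 0.1473 = 5.841 + 0.2666 = 6.108 mg/L.
DO = C_s − D = 8.65 − 6.108 = 2.542 mg/L.

DO ≈ 2.54 mg/L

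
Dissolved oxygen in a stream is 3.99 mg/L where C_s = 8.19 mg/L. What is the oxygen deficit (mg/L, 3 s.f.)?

D = C_s − C = 8.19 − 3.99 = 4.20 mg/L.

D ≈ 4.20 mg/L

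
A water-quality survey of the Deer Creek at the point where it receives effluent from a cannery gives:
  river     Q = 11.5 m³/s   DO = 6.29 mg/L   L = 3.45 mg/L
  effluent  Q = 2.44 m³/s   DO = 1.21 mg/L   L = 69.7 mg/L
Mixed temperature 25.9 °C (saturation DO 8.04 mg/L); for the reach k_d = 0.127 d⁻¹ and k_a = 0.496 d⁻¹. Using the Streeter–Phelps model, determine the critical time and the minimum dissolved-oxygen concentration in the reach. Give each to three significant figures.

t_c ≈ 1.76 d; minimum DO ≈ 4.96 mg/L

Mixed DO = (11.5×6.29 + 2.44×1.21)/(11.5+2.44) = 75.29/13.94 = 5.401 mg/L.
Mixed L₀ = (11.5×3.45 + 2.44×69.7)/(13.94) = 209.7/13.94 = 15.05 mg/L.
Initial deficit D₀ = C_s − DO₀ = 8.04 − 5.401 = 2.639 mg/L.
t_c = (1/0.3690) ln[(0.496/0.127)(1 − 2.639×0.3690/(0.127×15.05))] = 2.710 × ln(1.915) = 1.761 d.
D_c = (0.127/0.496) × 15.05 × e^(−0.127×1.761) = 0.2560 × 15.05 × 0.7996 = 3.081 mg/L.
Minimum DO = 8.04 − 3.081 = 4.959 mg/L.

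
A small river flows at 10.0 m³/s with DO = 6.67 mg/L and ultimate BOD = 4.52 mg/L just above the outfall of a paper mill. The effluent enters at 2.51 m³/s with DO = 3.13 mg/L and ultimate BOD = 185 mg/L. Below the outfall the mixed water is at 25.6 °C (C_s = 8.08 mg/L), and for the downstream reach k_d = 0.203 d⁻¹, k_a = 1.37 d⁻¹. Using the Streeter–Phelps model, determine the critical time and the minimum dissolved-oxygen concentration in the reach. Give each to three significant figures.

t_c ≈ 1.33 d; minimum DO ≈ 3.47 mg/L

Mixed DO = (10.0×6.67 + 2.51×3.13)/(10.0+2.51) = 74.56/12.51 = 5.960 mg/L.
Mixed L₀ = (10.0×4.52 + 2.51×185)/(12.51) = 509.5/12.51 = 40.73 mg/L.
Initial deficit D₀ = C_s − DO₀ = 8.08 − 5.960 = 2.120 mg/L.
t_c = (1/1.167) ln[(1.37/0.203)(1 − 2.120×1.167/(0.203×40.73))] = 0.8569 × ln(4.729) = 1.331 d.
D_c = (0.203/1.37) × 40.73 × e^(−0.203×1.331) = 0.1482 × 40.73 × 0.7632 = 4.606 mg/L.
Minimum DO = 8.08 − 4.606 = 3.474 mg/L.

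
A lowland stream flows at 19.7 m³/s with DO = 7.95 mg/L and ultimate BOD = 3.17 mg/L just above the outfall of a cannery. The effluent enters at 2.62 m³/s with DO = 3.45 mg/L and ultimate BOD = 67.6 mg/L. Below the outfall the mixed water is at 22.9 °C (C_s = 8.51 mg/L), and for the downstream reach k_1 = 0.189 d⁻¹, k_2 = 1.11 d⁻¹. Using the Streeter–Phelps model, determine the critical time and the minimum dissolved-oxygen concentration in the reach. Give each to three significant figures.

t_c ≈ 1.18 d; minimum DO ≈ 7.05 mg/L

Mixed DO = (19.7×7.95 + 2.62×3.45)/(19.7+2.62) = 165.7/22.32 = 7.422 mg/L.
Mixed L₀ = (19.7×3.17 + 2.62×67.6)/(22.32) = 239.6/22.32 = 10.73 mg/L.
Initial deficit D₀ = C_s − DO₀ = 8.51 − 7.422 = 1.088 mg/L.
t_c = (1/0.9210) ln[(1.11/0.189)(1 − 1.088×0.9210/(0.189×10.73))] = 1.086 × ln(2.971) = 1.182 d.
D_c = (0.189/1.11) × 10.73 × e^(−0.189×1.182) = 0.1703 × 10.73 × 0.7997 = 1.462 mg/L.
Minimum DO = 8.51 − 1.462 = 7.048 mg/L.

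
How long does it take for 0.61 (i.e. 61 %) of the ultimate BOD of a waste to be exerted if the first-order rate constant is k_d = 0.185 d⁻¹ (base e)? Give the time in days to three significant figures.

t ≈ 5.09 d

y/L₀ = 1 − e^(−k_d t) = 0.61 ⇒ e^(−k_d t) = 0.390
t = −ln(0.390) / 0.185 = 0.9416 / 0.185 = 5.090 d.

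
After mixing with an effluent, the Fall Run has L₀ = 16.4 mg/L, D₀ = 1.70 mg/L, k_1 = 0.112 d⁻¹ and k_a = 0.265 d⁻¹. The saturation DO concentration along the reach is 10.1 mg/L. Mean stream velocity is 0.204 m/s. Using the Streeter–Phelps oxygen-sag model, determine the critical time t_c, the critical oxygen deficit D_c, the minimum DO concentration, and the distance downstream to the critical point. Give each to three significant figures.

With k_a/k_1 = 2.366 and 1 − D₀(k_a−k_1)/(k_1 L₀) = 0.8584,
t_c = ln(2.366 × 0.8584) / (0.265 − 0.112) = ln(2.031) / 0.1530 = 0.7085/0.1530 = 4.631 d.
L(t_c) = L₀ e^(−k_1 t_c) = 16.4 × 0.5953 = 9.763 mg/L, and at the critical point k_a D_c = k_1 L, so D_c = (0.112/0.265) × 9.763 = 4.126 mg/L.
Minimum DO = C_s − D_c = 10.1 − 4.126 = 5.974 mg/L.
x_c = v t_c = 0.204 m/s × 4.631 d × 86400 s/d = 81620 m ≈ 81.6 km.

t_c ≈ 4.63 d; D_c ≈ 4.13 mg/L; min DO ≈ 5.97 mg/L; x_c ≈ 81.6 km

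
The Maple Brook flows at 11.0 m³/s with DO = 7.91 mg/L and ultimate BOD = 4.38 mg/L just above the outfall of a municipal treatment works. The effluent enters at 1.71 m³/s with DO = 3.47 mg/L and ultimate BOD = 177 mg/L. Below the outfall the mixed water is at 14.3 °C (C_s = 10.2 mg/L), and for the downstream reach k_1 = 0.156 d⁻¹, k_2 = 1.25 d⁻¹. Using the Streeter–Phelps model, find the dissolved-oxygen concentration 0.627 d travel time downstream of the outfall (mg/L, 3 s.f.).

Mixed DO = (11.0×7.91 + 1.71×3.47)/(11.0+1.71) = 92.94/12.71 = 7.313 mg/L.
Mixed L₀ = (11.0×4.38 + 1.71×177)/(12.71) = 350.9/12.71 = 27.60 mg/L.
Initial deficit D₀ = C_s − DO₀ = 10.2 − 7.313 = 2.887 mg/L.
D(0.627) = [0.156×27.60/(1.25−0.156)](e^(−0.156×0.627) − e^(−1.25×0.627)) + 2.887 e^(−1.25×0.627)
= 3.936 × (0.9068 − 0.4567) + 2.887 × 0.4567 = 3.090 mg/L.
DO = 10.2 − 3.090 = 7.110 mg/L.

DO ≈ 7.11 mg/L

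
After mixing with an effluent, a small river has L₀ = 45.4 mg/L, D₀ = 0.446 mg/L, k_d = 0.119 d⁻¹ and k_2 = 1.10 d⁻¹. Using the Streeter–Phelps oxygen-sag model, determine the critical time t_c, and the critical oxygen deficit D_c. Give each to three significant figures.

t_c ≈ 2.18 d; D_c ≈ 3.79 mg/L

With k_2/k_d = 9.244 and 1 − D₀(k_2−k_d)/(k_d L₀) = 0.9190,
t_c = ln(9.244 × 0.9190) / (1.10 − 0.119) = ln(8.495) / 0.9810 = 2.139/0.9810 = 2.181 d.
D_c = (k_d/k_2) L₀ e^(−k_d t_c) = (0.119/1.10) × 45.4 × e^(−0.119×2.181) = 0.1082 × 45.4 × 0.7714 = 3.789 mg/L.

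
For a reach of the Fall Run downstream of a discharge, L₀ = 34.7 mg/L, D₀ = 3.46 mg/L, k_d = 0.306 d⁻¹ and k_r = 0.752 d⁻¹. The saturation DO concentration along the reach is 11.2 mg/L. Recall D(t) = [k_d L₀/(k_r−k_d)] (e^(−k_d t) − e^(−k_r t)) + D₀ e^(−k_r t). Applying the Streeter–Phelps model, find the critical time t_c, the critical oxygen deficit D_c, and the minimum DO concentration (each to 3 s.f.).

At the critical point dD/dt = 0, so k_d L₀ e^(−k_d t) = k_r D. Substituting D(t) from the Streeter–Phelps equation and solving for t gives
t_c = ln[(k_r/k_d)(1 − D₀(k_r−k_d)/(k_d L₀))] / (k_r−k_d).
Here k_r−k_d = 0.4460 d⁻¹ and 1 − D₀(k_r−k_d)/(k_d L₀) = 1 − 3.46×0.4460/(0.306×34.7) = 0.8547, so
t_c = ln(2.458 × 0.8547) / 0.4460 = 0.7421 / 0.4460 = 1.664 d.
L(t_c) = L₀ e^(−k_d t_c) = 34.7 × 0.6010 = 20.85 mg/L, and at the critical point k_r D_c = k_d L, so D_c = (0.306/0.752) × 20.85 = 8.486 mg/L.
Minimum DO = C_s − D_c = 11.2 − 8.486 = 2.714 mg/L.

t_c ≈ 1.66 d; D_c ≈ 8.49 mg/L; min DO ≈ 2.71 mg/L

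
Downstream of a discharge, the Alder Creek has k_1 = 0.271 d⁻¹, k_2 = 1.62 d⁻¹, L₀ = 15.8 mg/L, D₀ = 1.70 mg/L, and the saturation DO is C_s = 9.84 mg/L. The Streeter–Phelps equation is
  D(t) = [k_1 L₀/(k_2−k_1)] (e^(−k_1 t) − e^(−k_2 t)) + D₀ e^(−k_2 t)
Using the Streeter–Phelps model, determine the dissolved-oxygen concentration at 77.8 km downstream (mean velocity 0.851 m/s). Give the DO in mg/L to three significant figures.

DO ≈ 7.72 mg/L

Travel time t = x/v = 77.8 km / (0.851 m/s) = 77800 m / 0.851 m/s = 91420 s = 1.058 d.
k_1 L₀/(k_2−k_1) = 0.271×15.8/(1.62−0.271) = 4.282/1.349 = 3.174 mg/L.
e^(−k_1 t) = e^(−0.271×1.058) = 0.7507; e^(−k_2 t) = e^(−1.62×1.058) = 0.1801.
D = 3.174 × (0.7507 − 0.1801) + 1.70 × 0.1801 = 1.811 + 0.3062 = 2.117 mg/L.
DO = C_s − D = 9.84 − 2.117 = 7.723 mg/L.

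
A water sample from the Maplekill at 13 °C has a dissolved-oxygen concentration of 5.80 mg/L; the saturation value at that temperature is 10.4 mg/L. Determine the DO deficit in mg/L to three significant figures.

D ≈ 4.60 mg/L

D = C_s − C = 10.4 − 5.80 = 4.60 mg/L.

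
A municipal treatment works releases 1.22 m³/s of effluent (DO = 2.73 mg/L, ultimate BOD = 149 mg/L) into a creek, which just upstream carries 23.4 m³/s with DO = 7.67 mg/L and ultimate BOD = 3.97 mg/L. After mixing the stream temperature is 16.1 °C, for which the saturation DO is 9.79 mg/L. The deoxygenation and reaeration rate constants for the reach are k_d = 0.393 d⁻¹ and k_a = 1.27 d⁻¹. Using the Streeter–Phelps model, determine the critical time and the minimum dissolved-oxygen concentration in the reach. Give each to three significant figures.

Mixed DO = (23.4×7.67 + 1.22×2.73)/(23.4+1.22) = 182.8/24.62 = 7.425 mg/L.
Mixed L₀ = (23.4×3.97 + 1.22×149)/(24.62) = 274.7/24.62 = 11.16 mg/L.
Initial deficit D₀ = C_s − DO₀ = 9.79 − 7.425 = 2.365 mg/L.
t_c = (1/0.8770) ln[(1.27/0.393)(1 − 2.365×0.8770/(0.393×11.16))] = 1.140 × ln(1.703) = 0.6071 d.
D_c = (0.393/1.27) × 11.16 × e^(−0.393×0.6071) = 0.3094 × 11.16 × 0.7877 = 2.720 mg/L.
Minimum DO = 9.79 − 2.720 = 7.070 mg/L.

t_c ≈ 0.607 d; minimum DO ≈ 7.07 mg/L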